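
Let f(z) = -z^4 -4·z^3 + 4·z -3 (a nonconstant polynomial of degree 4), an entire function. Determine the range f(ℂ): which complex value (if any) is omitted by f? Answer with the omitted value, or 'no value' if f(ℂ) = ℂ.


Little Picard bounds the complement of f(ℂ) to at most one point.
For every w ∈ ℂ, the equation p(z) − w = 0 is a nonconstant polynomial in z and hence has at least one root by the fundamental theorem of algebra. So p is surjective onto ℂ, omitting no value.

Omitted value: no value.


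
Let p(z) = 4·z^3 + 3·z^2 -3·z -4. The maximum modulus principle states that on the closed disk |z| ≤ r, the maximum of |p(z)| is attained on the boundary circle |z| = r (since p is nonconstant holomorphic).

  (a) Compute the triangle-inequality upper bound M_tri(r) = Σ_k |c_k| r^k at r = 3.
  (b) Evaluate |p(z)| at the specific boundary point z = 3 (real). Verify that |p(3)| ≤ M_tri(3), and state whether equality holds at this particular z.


Coefficients: c_0 = -4, c_1 = -3, c_2 = 3, c_3 = 4. Radius r = 3.
Part (a). Triangle bound: M_tri(r) = Σ_k |c_k| r^k
  = |-4|·3^0 + |-3|·3^1 + |3|·3^2 + |4|·3^3
  = 4 + 9 + 27 + 108 = 148.
This bounds M(r) := max_{|z|=r} |p(z)| from above; equality holds iff all terms c_k z^k can be made to align in phase at a single z on |z|=r.
Part (b). At z = 3 (real, on the circle |z| = r):
  p(3) = (-4)·3^0 + (-3)·3^1 + (3)·3^2 + (4)·3^3 = 122.
  |p(3)| = 122.
Check: |p(3)| = 122 ≤ 148 = M_tri(3). ✓ Equality does not hold at z = 3 (the coefficients have mixed signs, so the terms do not all align in phase there).

M_tri(3) = 148; |p(3)| = 122; equality at z=3: no.


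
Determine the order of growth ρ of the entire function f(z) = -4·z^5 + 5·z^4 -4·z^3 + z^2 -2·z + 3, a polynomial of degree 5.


|f(z)| ≤ Σ|c_k|·r^k = O(r^5) as r → ∞. Polynomial growth is O(e^{r^ε}) for every ε > 0 (since r^5/e^{r^ε} → 0), so ρ ≤ ε for all ε > 0, i.e. ρ = 0. Every nonconstant polynomial has order 0.
Therefore ρ = 0.

Order ρ = 0.


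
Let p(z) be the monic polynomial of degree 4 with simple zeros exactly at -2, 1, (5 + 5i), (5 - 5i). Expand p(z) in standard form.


The polynomial is p(z) = ∏_{α ∈ S} (z − α), where S = {-2, 1, (5 + 5i), (5 - 5i)}.
Expanding the product yields: p(z) = z^4 -9·z^3 + 38·z^2 + 70·z -100.
Note conjugate pairs combine to real quadratics: (z − (5+5i))(z − (5−5i)) = z² − 10z + 50.
The resulting polynomial has degree 4 and real coefficients as required.

p(z) = z^4 -9·z^3 + 38·z^2 + 70·z -100.


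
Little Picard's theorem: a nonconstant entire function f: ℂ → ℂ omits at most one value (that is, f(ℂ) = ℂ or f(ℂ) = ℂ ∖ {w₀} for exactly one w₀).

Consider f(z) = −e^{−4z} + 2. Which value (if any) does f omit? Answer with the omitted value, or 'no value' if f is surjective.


Little Picard bounds the complement of f(ℂ) to at most one point.
e^{−4z} is never zero on ℂ, so -1·e^{−4z} takes every value in ℂ ∖ {0}. Adding 2 shifts the range to ℂ ∖ {2}. Thus f omits exactly the value 2.

Omitted value: 2.


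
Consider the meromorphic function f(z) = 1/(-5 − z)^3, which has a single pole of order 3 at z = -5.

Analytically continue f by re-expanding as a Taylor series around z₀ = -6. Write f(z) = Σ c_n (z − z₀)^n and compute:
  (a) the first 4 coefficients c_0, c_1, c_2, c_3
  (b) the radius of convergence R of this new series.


Let w = z − z₀, so z = z₀ + w.
Then -5 − z = -5 − (z₀ + w) = (-5 − z₀) − w = 1 − w.
f(z) = 1/(1 − w)^3 = (1/(1)^3) · (1 − w/(1))^{−3}.
By the binomial series (1−u)^{−3} = Σ_{n≥0} C(n+2, 2) u^n for |u|<1, with u = w/(1):
  c_n = C(n+2, 2) / (1)^(n+3).
  c_0 = 1/(1)^3 = 1.
  c_1 = 3/(1)^4 = 3.
  c_2 = 6/(1)^5 = 6.
  c_3 = 10/(1)^6 = 10.
The series is valid for |w/d| < 1, i.e. |z − z₀| < |d|.
Radius of convergence: R = |-5 − z₀| = |1| = 1 (distance from z₀ to the singularity z = -5).

c_0 = 1, c_1 = 3, c_2 = 6, c_3 = 10; R = 1.


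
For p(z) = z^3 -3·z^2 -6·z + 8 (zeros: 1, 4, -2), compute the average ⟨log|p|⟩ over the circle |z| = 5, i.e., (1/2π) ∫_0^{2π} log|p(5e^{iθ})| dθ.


Zeros: -2, 1, 4; r = 5.
Inside |z| < r: -2, 1, 4. Outside (|z| ≥ r): ∅.
p(0) = 8, so log|p(0)| = log(8) = 2.0794.
Apply Jensen: I(r) = log|p(0)| + Σ_k log(r/|z_k|), summed over zeros inside |z| < r.
  log(r/|z_k|) for z_k = 1: log(5/1) = 1.6094
  log(r/|z_k|) for z_k = 4: log(5/4) = 0.2231
  log(r/|z_k|) for z_k = -2: log(5/2) = 0.9163
Sum over inside zeros: 2.7489.
I(r) = log|p(0)| + (inside sum) = 2.0794 + 2.7489 = 4.8283.
Closed form (all zeros inside, monic): I(r) = n·log(r) = 3·log(5) = 4.8283. ✓

I(r) ≈ 4.8283.


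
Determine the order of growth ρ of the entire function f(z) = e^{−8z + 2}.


|e^{−8z + 2}| = e^{Re(-8·z) + 2} ≤ e^{8|z|^1 + 2} = e^{8r^1 + 2} on |z| = r, so ρ ≤ 1. Choosing z on |z|=r so that -8·z is real positive (always possible by picking arg z appropriately) gives |f(z)| = e^{8r^1 + 2}, matching the bound. The additive constant 2 does not affect log log M(r) ~ 1·log r. Hence ρ = 1.
Therefore ρ = 1.

Order ρ = 1.


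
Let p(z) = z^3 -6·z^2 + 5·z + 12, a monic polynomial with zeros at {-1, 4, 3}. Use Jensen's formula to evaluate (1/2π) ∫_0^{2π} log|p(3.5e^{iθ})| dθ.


Zeros: -1, 3, 4; r = 3.5.
Inside |z| < r: -1, 3. Outside (|z| ≥ r): 4.
p(0) = 12, so log|p(0)| = log(12) = 2.4849.
Apply Jensen: I(r) = log|p(0)| + Σ_k log(r/|z_k|), summed over zeros inside |z| < r.
  log(r/|z_k|) for z_k = -1: log(3.5/1) = 1.2528
  log(r/|z_k|) for z_k = 3: log(3.5/3) = 0.1542
  Outside zeros (4) contribute nothing to the Jensen sum.
Sum over inside zeros: 1.4069.
I(r) = log|p(0)| + (inside sum) = 2.4849 + 1.4069 = 3.8918.
Note: since some zeros are outside |z| ≤ r, the simplified n·log(r) form does NOT apply — only the inside zeros contribute.

I(r) ≈ 3.8918.


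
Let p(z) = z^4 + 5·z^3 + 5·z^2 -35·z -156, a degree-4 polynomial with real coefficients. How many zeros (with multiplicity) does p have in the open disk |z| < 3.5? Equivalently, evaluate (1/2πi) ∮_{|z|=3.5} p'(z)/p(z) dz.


The zeros of p are: -4, 3, (-2 + 3i), (-2 - 3i).
Their magnitudes are: 4, 3, 3.606, 3.606.
Zeros with |z| < R = 3.5: 3.
Count = 1.
By the argument principle, (1/2πi) ∮_{|z|=R} p'(z)/p(z) dz equals exactly this count.

Number of zeros inside |z| < 3.5: 1.


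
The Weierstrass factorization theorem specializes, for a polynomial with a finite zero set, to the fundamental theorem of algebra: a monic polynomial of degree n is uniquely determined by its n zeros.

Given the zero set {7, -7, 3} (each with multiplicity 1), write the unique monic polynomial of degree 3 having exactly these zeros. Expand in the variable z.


The polynomial is p(z) = ∏_{α ∈ S} (z − α), where S = {7, -7, 3}.
Expanding the product yields: p(z) = z^3 -3·z^2 -49·z + 147.
The resulting polynomial has degree 3 and real coefficients as required.

p(z) = z^3 -3·z^2 -49·z + 147.


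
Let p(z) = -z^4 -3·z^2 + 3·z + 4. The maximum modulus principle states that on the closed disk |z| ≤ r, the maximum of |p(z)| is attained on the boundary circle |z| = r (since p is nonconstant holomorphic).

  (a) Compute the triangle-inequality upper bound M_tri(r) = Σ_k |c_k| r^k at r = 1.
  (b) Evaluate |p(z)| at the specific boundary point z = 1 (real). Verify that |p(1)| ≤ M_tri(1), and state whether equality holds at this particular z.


Coefficients: c_0 = 4, c_1 = 3, c_2 = -3, c_3 = 0, c_4 = -1. Radius r = 1.
Part (a). Triangle bound: M_tri(r) = Σ_k |c_k| r^k
  = |4|·1^0 + |3|·1^1 + |-3|·1^2 + |0|·1^3 + |-1|·1^4
  = 4 + 3 + 3 + 0 + 1 = 11.
This bounds M(r) := max_{|z|=r} |p(z)| from above; equality holds iff all terms c_k z^k can be made to align in phase at a single z on |z|=r.
Part (b). At z = 1 (real, on the circle |z| = r):
  p(1) = (4)·1^0 + (3)·1^1 + (-3)·1^2 + (0)·1^3 + (-1)·1^4 = 3.
  |p(1)| = 3.
Check: |p(1)| = 3 ≤ 11 = M_tri(1). ✓ Equality does not hold at z = 1 (the coefficients have mixed signs, so the terms do not all align in phase there).

M_tri(1) = 11; |p(1)| = 3; equality at z=1: no.


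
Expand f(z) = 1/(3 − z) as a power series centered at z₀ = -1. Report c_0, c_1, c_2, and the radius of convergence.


Let w = z − z₀, so z = z₀ + w.
Then 3 − z = 3 − (z₀ + w) = (3 − z₀) − w = 4 − w.
f(z) = 1/(4 − w) = (1/(4)) · 1/(1 − w/(4)) = Σ_{n≥0} w^n / (4)^(n+1).
So c_n = 1/(4)^(n+1):
  c_0 = 1/(4)^1 = 1/4.
  c_1 = 1/(4)^2 = 1/16.
  c_2 = 1/(4)^3 = 1/64.
The series is valid for |w/d| < 1, i.e. |z − z₀| < |d|.
Radius of convergence: R = |3 − z₀| = |4| = 4 (distance from z₀ to the singularity z = 3).

c_0 = 1/4, c_1 = 1/16, c_2 = 1/64; R = 4.


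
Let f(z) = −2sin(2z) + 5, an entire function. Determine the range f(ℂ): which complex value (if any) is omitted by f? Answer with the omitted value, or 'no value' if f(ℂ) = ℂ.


Little Picard bounds the complement of f(ℂ) to at most one point.
sin is entire and surjective onto ℂ: for every w ∈ ℂ, sin(ζ) = w has a solution ζ ∈ ℂ (e.g., via the complex inverse arcsin). With ζ = 2z this gives z = ζ/(2). Then -2·sin(2z) takes every value in -2·ℂ = ℂ, and adding 5 is a bijection of ℂ. So f is surjective and omits no value. (Note: only on the real line is sin bounded by [−1, 1].)

Omitted value: no value.


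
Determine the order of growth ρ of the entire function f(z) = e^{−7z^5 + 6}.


|e^{−7z^5 + 6}| = e^{Re(-7·z^5) + 6} ≤ e^{7|z|^5 + 6} = e^{7r^5 + 6} on |z| = r, so ρ ≤ 5. Choosing z on |z|=r so that -7·z^5 is real positive (always possible by picking arg z appropriately) gives |f(z)| = e^{7r^5 + 6}, matching the bound. The additive constant 6 does not affect log log M(r) ~ 5·log r. Hence ρ = 5.
Therefore ρ = 5.

Order ρ = 5.


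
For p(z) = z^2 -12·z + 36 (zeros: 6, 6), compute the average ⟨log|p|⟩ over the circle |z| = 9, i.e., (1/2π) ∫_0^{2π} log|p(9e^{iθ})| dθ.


Zeros: 6, 6; r = 9.
Inside |z| < r: 6, 6. Outside (|z| ≥ r): ∅.
p(0) = 36, so log|p(0)| = log(36) = 3.5835.
Apply Jensen: I(r) = log|p(0)| + Σ_k log(r/|z_k|), summed over zeros inside |z| < r.
  log(r/|z_k|) for z_k = 6: log(9/6) = 0.4055
  log(r/|z_k|) for z_k = 6: log(9/6) = 0.4055
Sum over inside zeros: 0.8109.
I(r) = log|p(0)| + (inside sum) = 3.5835 + 0.8109 = 4.3944.
Closed form (all zeros inside, monic): I(r) = n·log(r) = 2·log(9) = 4.3944. ✓

I(r) ≈ 4.3944.


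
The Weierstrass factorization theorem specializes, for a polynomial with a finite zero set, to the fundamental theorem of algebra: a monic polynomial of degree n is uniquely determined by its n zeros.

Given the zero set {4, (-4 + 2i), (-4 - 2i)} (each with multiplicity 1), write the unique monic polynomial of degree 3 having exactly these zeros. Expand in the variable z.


The polynomial is p(z) = ∏_{α ∈ S} (z − α), where S = {4, (-4 + 2i), (-4 - 2i)}.
Expanding the product yields: p(z) = z^3 + 4·z^2 -12·z -80.
Note conjugate pairs combine to real quadratics: (z − (-4+2i))(z − (-4−2i)) = z² + 8z + 20.
The resulting polynomial has degree 3 and real coefficients as required.

p(z) = z^3 + 4·z^2 -12·z -80.


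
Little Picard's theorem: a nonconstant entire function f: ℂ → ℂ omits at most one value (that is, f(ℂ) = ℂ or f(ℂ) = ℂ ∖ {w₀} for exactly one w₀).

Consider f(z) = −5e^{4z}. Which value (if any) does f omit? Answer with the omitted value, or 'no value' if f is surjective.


Little Picard bounds the complement of f(ℂ) to at most one point.
e^{4z} is never zero on ℂ, so -5·e^{4z} takes every value in ℂ ∖ {0}. Adding 0 shifts the range to ℂ ∖ {0}. Thus f omits exactly the value 0.

Omitted value: 0.


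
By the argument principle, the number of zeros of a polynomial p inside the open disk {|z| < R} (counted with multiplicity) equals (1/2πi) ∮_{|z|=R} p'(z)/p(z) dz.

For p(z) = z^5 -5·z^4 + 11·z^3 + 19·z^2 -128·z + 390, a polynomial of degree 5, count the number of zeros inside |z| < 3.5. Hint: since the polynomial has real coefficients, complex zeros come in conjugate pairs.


The zeros of p are: (1 + 3i), (1 - 3i), -3, (3 + 2i), (3 - 2i).
Their magnitudes are: 3.162, 3.162, 3, 3.606, 3.606.
Zeros with |z| < R = 3.5: (1 + 3i), (1 - 3i), -3.
Count = 3.
By the argument principle, (1/2πi) ∮_{|z|=R} p'(z)/p(z) dz equals exactly this count.

Number of zeros inside |z| < 3.5: 3.


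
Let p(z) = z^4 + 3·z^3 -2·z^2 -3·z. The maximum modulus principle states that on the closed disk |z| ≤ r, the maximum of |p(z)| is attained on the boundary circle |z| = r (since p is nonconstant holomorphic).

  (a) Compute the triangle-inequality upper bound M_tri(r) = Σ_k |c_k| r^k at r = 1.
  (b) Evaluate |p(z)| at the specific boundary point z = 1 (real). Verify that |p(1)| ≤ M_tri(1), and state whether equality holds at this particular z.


Coefficients: c_0 = 0, c_1 = -3, c_2 = -2, c_3 = 3, c_4 = 1. Radius r = 1.
Part (a). Triangle bound: M_tri(r) = Σ_k |c_k| r^k
  = |0|·1^0 + |-3|·1^1 + |-2|·1^2 + |3|·1^3 + |1|·1^4
  = 0 + 3 + 2 + 3 + 1 = 9.
This bounds M(r) := max_{|z|=r} |p(z)| from above; equality holds iff all terms c_k z^k can be made to align in phase at a single z on |z|=r.
Part (b). At z = 1 (real, on the circle |z| = r):
  p(1) = (0)·1^0 + (-3)·1^1 + (-2)·1^2 + (3)·1^3 + (1)·1^4 = -1.
  |p(1)| = 1.
Check: |p(1)| = 1 ≤ 9 = M_tri(1). ✓ Equality does not hold at z = 1 (the coefficients have mixed signs, so the terms do not all align in phase there).

M_tri(1) = 9; |p(1)| = 1; equality at z=1: no.


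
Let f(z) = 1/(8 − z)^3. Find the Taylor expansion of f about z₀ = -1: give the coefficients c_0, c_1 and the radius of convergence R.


Let w = z − z₀, so z = z₀ + w.
Then 8 − z = 8 − (z₀ + w) = (8 − z₀) − w = 9 − w.
f(z) = 1/(9 − w)^3 = (1/(9)^3) · (1 − w/(9))^{−3}.
By the binomial series (1−u)^{−3} = Σ_{n≥0} C(n+2, 2) u^n for |u|<1, with u = w/(9):
  c_n = C(n+2, 2) / (9)^(n+3).
  c_0 = 1/(9)^3 = 1/729.
  c_1 = 3/(9)^4 = 1/2187.
The series is valid for |w/d| < 1, i.e. |z − z₀| < |d|.
Radius of convergence: R = |8 − z₀| = |9| = 9 (distance from z₀ to the singularity z = 8).

c_0 = 1/729, c_1 = 1/2187; R = 9.


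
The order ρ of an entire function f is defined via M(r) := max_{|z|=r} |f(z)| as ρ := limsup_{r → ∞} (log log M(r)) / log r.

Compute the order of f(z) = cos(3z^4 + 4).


Write cos(w) = (e^{iw} ± e^{−iw})/(2 or 2i), so |cos(w)| ≤ e^{|w|}. With w = 3z^4 + 4, |w| ≤ 3r^4 + 4 on |z|=r, giving M(r) ≤ e^{3r^4 + 4} and ρ ≤ 4. For the lower bound, choose z on |z|=r with 3z^4 purely imaginary of modulus 3r^4; then |cos(3z^4 + 4)| grows like e^{3r^4}/2, so ρ ≥ 4. Hence ρ = 4.
Therefore ρ = 4.

Order ρ = 4.


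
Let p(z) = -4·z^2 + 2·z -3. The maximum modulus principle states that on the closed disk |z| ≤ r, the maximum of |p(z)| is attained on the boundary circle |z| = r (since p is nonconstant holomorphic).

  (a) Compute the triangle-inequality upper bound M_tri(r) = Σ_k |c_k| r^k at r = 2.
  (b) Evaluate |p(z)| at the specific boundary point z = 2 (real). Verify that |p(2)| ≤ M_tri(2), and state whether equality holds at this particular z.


Coefficients: c_0 = -3, c_1 = 2, c_2 = -4. Radius r = 2.
Part (a). Triangle bound: M_tri(r) = Σ_k |c_k| r^k
  = |-3|·2^0 + |2|·2^1 + |-4|·2^2
  = 3 + 4 + 16 = 23.
This bounds M(r) := max_{|z|=r} |p(z)| from above; equality holds iff all terms c_k z^k can be made to align in phase at a single z on |z|=r.
Part (b). At z = 2 (real, on the circle |z| = r):
  p(2) = (-3)·2^0 + (2)·2^1 + (-4)·2^2 = -15.
  |p(2)| = 15.
Check: |p(2)| = 15 ≤ 23 = M_tri(2). ✓ Equality does not hold at z = 2 (the coefficients have mixed signs, so the terms do not all align in phase there).

M_tri(2) = 23; |p(2)| = 15; equality at z=2: no.


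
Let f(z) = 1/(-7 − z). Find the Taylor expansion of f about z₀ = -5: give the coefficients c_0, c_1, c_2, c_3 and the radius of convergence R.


Let w = z − z₀, so z = z₀ + w.
Then -7 − z = -7 − (z₀ + w) = (-7 − z₀) − w = -2 − w.
f(z) = 1/(-2 − w) = (1/(-2)) · 1/(1 − w/(-2)) = Σ_{n≥0} w^n / (-2)^(n+1).
So c_n = 1/(-2)^(n+1):
  c_0 = 1/(-2)^1 = -1/2.
  c_1 = 1/(-2)^2 = 1/4.
  c_2 = 1/(-2)^3 = -1/8.
  c_3 = 1/(-2)^4 = 1/16.
The series is valid for |w/d| < 1, i.e. |z − z₀| < |d|.
Radius of convergence: R = |-7 − z₀| = |-2| = 2 (distance from z₀ to the singularity z = -7).

c_0 = -1/2, c_1 = 1/4, c_2 = -1/8, c_3 = 1/16; R = 2.


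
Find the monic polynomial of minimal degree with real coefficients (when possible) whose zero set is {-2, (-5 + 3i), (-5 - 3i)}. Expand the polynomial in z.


The polynomial is p(z) = ∏_{α ∈ S} (z − α), where S = {-2, (-5 + 3i), (-5 - 3i)}.
Expanding the product yields: p(z) = z^3 + 12·z^2 + 54·z + 68.
Note conjugate pairs combine to real quadratics: (z − (-5+3i))(z − (-5−3i)) = z² + 10z + 34.
The resulting polynomial has degree 3 and real coefficients as required.

p(z) = z^3 + 12·z^2 + 54·z + 68.


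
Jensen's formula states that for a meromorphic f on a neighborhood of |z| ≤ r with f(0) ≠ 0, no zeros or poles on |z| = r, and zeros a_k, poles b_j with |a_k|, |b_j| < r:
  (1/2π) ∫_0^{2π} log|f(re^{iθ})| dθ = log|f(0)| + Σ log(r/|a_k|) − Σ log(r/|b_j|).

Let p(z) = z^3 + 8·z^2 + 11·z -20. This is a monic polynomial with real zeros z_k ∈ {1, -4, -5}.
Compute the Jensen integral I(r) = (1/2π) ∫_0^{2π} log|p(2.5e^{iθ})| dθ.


Zeros: -5, -4, 1; r = 2.5.
Inside |z| < r: 1. Outside (|z| ≥ r): -5, -4.
p(0) = -20, so log|p(0)| = log(20) = 2.9957.
Apply Jensen: I(r) = log|p(0)| + Σ_k log(r/|z_k|), summed over zeros inside |z| < r.
  log(r/|z_k|) for z_k = 1: log(2.5/1) = 0.9163
  Outside zeros (-5, -4) contribute nothing to the Jensen sum.
Sum over inside zeros: 0.9163.
I(r) = log|p(0)| + (inside sum) = 2.9957 + 0.9163 = 3.9120.
Note: since some zeros are outside |z| ≤ r, the simplified n·log(r) form does NOT apply — only the inside zeros contribute.

I(r) ≈ 3.9120.


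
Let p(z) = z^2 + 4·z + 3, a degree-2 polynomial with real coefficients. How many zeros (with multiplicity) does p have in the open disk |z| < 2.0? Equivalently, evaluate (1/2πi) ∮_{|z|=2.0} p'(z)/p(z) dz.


The zeros of p are: -3, -1.
Their magnitudes are: 3, 1.
Zeros with |z| < R = 2.0: -1.
Count = 1.
By the argument principle, (1/2πi) ∮_{|z|=R} p'(z)/p(z) dz equals exactly this count.

Number of zeros inside |z| < 2.0: 1.


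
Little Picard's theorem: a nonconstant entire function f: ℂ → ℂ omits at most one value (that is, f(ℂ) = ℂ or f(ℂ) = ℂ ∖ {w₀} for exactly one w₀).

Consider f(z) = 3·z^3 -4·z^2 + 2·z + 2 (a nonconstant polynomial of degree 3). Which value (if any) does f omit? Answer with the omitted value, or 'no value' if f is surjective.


Little Picard bounds the complement of f(ℂ) to at most one point.
For every w ∈ ℂ, the equation p(z) − w = 0 is a nonconstant polynomial in z and hence has at least one root by the fundamental theorem of algebra. So p is surjective onto ℂ, omitting no value.

Omitted value: no value.


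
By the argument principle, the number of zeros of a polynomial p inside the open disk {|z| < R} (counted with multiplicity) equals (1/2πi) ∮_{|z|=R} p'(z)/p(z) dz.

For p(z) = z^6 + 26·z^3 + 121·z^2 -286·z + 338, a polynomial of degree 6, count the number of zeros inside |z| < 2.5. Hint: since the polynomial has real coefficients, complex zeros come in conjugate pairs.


The zeros of p are: (2 + 3i), (2 - 3i), (-3 + 2i), (-3 - 2i), (1 + 1i), (1 - 1i).
Their magnitudes are: 3.606, 3.606, 3.606, 3.606, 1.414, 1.414.
Zeros with |z| < R = 2.5: (1 + 1i), (1 - 1i).
Count = 2.
By the argument principle, (1/2πi) ∮_{|z|=R} p'(z)/p(z) dz equals exactly this count.

Number of zeros inside |z| < 2.5: 2.


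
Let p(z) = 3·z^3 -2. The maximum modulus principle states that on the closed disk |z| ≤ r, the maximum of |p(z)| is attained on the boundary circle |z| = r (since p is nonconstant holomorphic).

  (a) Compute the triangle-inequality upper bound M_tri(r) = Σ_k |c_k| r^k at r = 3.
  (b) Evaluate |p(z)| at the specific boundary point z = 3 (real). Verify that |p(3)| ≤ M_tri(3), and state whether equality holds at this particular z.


Coefficients: c_0 = -2, c_1 = 0, c_2 = 0, c_3 = 3. Radius r = 3.
Part (a). Triangle bound: M_tri(r) = Σ_k |c_k| r^k
  = |-2|·3^0 + |0|·3^1 + |0|·3^2 + |3|·3^3
  = 2 + 0 + 0 + 81 = 83.
This bounds M(r) := max_{|z|=r} |p(z)| from above; equality holds iff all terms c_k z^k can be made to align in phase at a single z on |z|=r.
Part (b). At z = 3 (real, on the circle |z| = r):
  p(3) = (-2)·3^0 + (0)·3^1 + (0)·3^2 + (3)·3^3 = 79.
  |p(3)| = 79.
Check: |p(3)| = 79 ≤ 83 = M_tri(3). ✓ Equality does not hold at z = 3 (the coefficients have mixed signs, so the terms do not all align in phase there).

M_tri(3) = 83; |p(3)| = 79; equality at z=3: no.


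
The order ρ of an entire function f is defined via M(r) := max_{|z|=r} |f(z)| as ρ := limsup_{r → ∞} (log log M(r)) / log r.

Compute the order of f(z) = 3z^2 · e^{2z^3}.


M(r) = max_{|z|=r} |3|·|z|^2·|e^{2z^3}| = 3·r^2 · e^{2r^3} (the factors attain their maxima compatibly on |z|=r). Then log M(r) = log 3 + 2·log r + 2r^3, dominated by the last term, so log log M(r) ~ 3·log r. The polynomial factor 3z^2 contributes only a log r term and does not affect the order. ρ = 3.
Therefore ρ = 3.

Order ρ = 3.


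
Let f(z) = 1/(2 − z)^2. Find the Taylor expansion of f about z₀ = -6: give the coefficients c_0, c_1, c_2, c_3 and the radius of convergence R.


Let w = z − z₀, so z = z₀ + w.
Then 2 − z = 2 − (z₀ + w) = (2 − z₀) − w = 8 − w.
f(z) = 1/(8 − w)^2 = (1/(8)^2) · (1 − w/(8))^{−2}.
By the binomial series (1−u)^{−2} = Σ_{n≥0} C(n+1, 1) u^n for |u|<1, with u = w/(8):
  c_n = C(n+1, 1) / (8)^(n+2).
  c_0 = 1/(8)^2 = 1/64.
  c_1 = 2/(8)^3 = 1/256.
  c_2 = 3/(8)^4 = 3/4096.
  c_3 = 4/(8)^5 = 1/8192.
The series is valid for |w/d| < 1, i.e. |z − z₀| < |d|.
Radius of convergence: R = |2 − z₀| = |8| = 8 (distance from z₀ to the singularity z = 2).

c_0 = 1/64, c_1 = 1/256, c_2 = 3/4096, c_3 = 1/8192; R = 8.


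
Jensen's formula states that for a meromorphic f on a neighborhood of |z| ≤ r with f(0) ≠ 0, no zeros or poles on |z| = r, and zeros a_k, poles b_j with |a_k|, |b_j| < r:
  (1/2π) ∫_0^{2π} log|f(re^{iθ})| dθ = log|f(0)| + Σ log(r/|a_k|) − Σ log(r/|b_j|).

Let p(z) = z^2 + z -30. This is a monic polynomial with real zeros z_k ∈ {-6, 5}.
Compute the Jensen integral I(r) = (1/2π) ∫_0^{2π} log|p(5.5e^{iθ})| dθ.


Zeros: -6, 5; r = 5.5.
Inside |z| < r: 5. Outside (|z| ≥ r): -6.
p(0) = -30, so log|p(0)| = log(30) = 3.4012.
Apply Jensen: I(r) = log|p(0)| + Σ_k log(r/|z_k|), summed over zeros inside |z| < r.
  log(r/|z_k|) for z_k = 5: log(5.5/5) = 0.0953
  Outside zeros (-6) contribute nothing to the Jensen sum.
Sum over inside zeros: 0.0953.
I(r) = log|p(0)| + (inside sum) = 3.4012 + 0.0953 = 3.4965.
Note: since some zeros are outside |z| ≤ r, the simplified n·log(r) form does NOT apply — only the inside zeros contribute.

I(r) ≈ 3.4965.


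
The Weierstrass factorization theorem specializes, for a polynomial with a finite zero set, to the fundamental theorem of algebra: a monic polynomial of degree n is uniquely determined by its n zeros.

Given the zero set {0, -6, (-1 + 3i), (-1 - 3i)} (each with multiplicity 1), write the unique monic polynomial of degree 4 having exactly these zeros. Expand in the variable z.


The polynomial is p(z) = ∏_{α ∈ S} (z − α), where S = {0, -6, (-1 + 3i), (-1 - 3i)}.
Expanding the product yields: p(z) = z^4 + 8·z^3 + 22·z^2 + 60·z.
Note conjugate pairs combine to real quadratics: (z − (-1+3i))(z − (-1−3i)) = z² + 2z + 10.
The resulting polynomial has degree 4 and real coefficients as required.

p(z) = z^4 + 8·z^3 + 22·z^2 + 60·z.


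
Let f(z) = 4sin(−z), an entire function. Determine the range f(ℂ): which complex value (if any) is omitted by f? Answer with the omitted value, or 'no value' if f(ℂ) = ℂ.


Little Picard bounds the complement of f(ℂ) to at most one point.
sin is entire and surjective onto ℂ: for every w ∈ ℂ, sin(ζ) = w has a solution ζ ∈ ℂ (e.g., via the complex inverse arcsin). With ζ = −z this gives z = ζ/(-1). Then 4·sin(−z) takes every value in 4·ℂ = ℂ, and adding 0 is a bijection of ℂ. So f is surjective and omits no value. (Note: only on the real line is sin bounded by [−1, 1].)

Omitted value: no value.


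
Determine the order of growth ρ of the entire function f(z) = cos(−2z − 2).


cos(w) is a linear combination of e^{iw} and e^{−iw} (or e^w, e^{−w} in the hyperbolic case), so |cos(w)| ≤ e^{|w|}. With w = −2z − 2, |w| ≤ 2|z| + 2 = 2r + 2 on |z| = r, giving M(r) ≤ e^{2r + 2}, so ρ ≤ 1. On a suitable ray (z = it for sin/cos; z = t for sinh/cosh, t real → ∞), |cos(−2z − 2)| grows like e^{2|t|}/2, so ρ ≥ 1. Hence ρ = 1.
Therefore ρ = 1.

Order ρ = 1.


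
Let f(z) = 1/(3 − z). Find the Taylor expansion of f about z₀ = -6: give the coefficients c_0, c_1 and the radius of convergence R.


Let w = z − z₀, so z = z₀ + w.
Then 3 − z = 3 − (z₀ + w) = (3 − z₀) − w = 9 − w.
f(z) = 1/(9 − w) = (1/(9)) · 1/(1 − w/(9)) = Σ_{n≥0} w^n / (9)^(n+1).
So c_n = 1/(9)^(n+1):
  c_0 = 1/(9)^1 = 1/9.
  c_1 = 1/(9)^2 = 1/81.
The series is valid for |w/d| < 1, i.e. |z − z₀| < |d|.
Radius of convergence: R = |3 − z₀| = |9| = 9 (distance from z₀ to the singularity z = 3).

c_0 = 1/9, c_1 = 1/81; R = 9.


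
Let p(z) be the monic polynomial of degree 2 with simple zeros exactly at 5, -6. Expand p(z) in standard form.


The polynomial is p(z) = ∏_{α ∈ S} (z − α), where S = {5, -6}.
Expanding the product yields: p(z) = z^2 + z -30.
The resulting polynomial has degree 2 and real coefficients as required.

p(z) = z^2 + z -30.


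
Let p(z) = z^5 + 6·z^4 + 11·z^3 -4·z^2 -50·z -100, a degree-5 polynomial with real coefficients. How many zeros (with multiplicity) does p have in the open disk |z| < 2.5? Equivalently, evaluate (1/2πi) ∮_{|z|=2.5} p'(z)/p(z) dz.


The zeros of p are: (-1 + 2i), (-1 - 2i), 2, (-3 + 1i), (-3 - 1i).
Their magnitudes are: 2.236, 2.236, 2, 3.162, 3.162.
Zeros with |z| < R = 2.5: (-1 + 2i), (-1 - 2i), 2.
Count = 3.
By the argument principle, (1/2πi) ∮_{|z|=R} p'(z)/p(z) dz equals exactly this count.

Number of zeros inside |z| < 2.5: 3.


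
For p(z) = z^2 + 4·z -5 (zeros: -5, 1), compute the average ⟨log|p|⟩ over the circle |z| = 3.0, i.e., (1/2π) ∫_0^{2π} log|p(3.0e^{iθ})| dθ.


Zeros: -5, 1; r = 3.0.
Inside |z| < r: 1. Outside (|z| ≥ r): -5.
p(0) = -5, so log|p(0)| = log(5) = 1.6094.
Apply Jensen: I(r) = log|p(0)| + Σ_k log(r/|z_k|), summed over zeros inside |z| < r.
  log(r/|z_k|) for z_k = 1: log(3.0/1) = 1.0986
  Outside zeros (-5) contribute nothing to the Jensen sum.
Sum over inside zeros: 1.0986.
I(r) = log|p(0)| + (inside sum) = 1.6094 + 1.0986 = 2.7081.
Note: since some zeros are outside |z| ≤ r, the simplified n·log(r) form does NOT apply — only the inside zeros contribute.

I(r) ≈ 2.7081.


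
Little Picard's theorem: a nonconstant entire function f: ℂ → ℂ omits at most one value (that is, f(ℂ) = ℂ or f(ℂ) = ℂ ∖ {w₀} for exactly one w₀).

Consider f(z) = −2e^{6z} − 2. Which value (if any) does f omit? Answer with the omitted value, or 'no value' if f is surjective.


Little Picard bounds the complement of f(ℂ) to at most one point.
e^{6z} is never zero on ℂ, so -2·e^{6z} takes every value in ℂ ∖ {0}. Adding -2 shifts the range to ℂ ∖ {-2}. Thus f omits exactly the value -2.

Omitted value: -2.


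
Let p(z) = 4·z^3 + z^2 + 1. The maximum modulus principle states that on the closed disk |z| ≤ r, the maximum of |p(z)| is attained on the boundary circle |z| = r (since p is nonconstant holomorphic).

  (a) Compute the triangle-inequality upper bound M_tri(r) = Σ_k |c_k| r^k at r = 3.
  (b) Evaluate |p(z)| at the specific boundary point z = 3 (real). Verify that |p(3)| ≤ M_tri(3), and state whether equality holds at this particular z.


Coefficients: c_0 = 1, c_1 = 0, c_2 = 1, c_3 = 4. Radius r = 3.
Part (a). Triangle bound: M_tri(r) = Σ_k |c_k| r^k
  = |1|·3^0 + |0|·3^1 + |1|·3^2 + |4|·3^3
  = 1 + 0 + 9 + 108 = 118.
This bounds M(r) := max_{|z|=r} |p(z)| from above; equality holds iff all terms c_k z^k can be made to align in phase at a single z on |z|=r.
Part (b). At z = 3 (real, on the circle |z| = r):
  p(3) = (1)·3^0 + (0)·3^1 + (1)·3^2 + (4)·3^3 = 118.
  |p(3)| = 118.
Since all nonzero coefficients share the same sign, |p(3)| = 118 = M_tri(3); the triangle bound is attained at z = 3, so in fact M(r) = 118.

M_tri(3) = 118; |p(3)| = 118; equality at z=3: yes.


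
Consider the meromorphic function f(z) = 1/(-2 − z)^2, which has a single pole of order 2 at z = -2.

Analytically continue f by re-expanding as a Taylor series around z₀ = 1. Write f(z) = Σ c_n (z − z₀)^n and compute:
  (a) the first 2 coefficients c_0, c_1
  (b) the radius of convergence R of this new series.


Let w = z − z₀, so z = z₀ + w.
Then -2 − z = -2 − (z₀ + w) = (-2 − z₀) − w = -3 − w.
f(z) = 1/(-3 − w)^2 = (1/(-3)^2) · (1 − w/(-3))^{−2}.
By the binomial series (1−u)^{−2} = Σ_{n≥0} C(n+1, 1) u^n for |u|<1, with u = w/(-3):
  c_n = C(n+1, 1) / (-3)^(n+2).
  c_0 = 1/(-3)^2 = 1/9.
  c_1 = 2/(-3)^3 = -2/27.
The series is valid for |w/d| < 1, i.e. |z − z₀| < |d|.
Radius of convergence: R = |-2 − z₀| = |-3| = 3 (distance from z₀ to the singularity z = -2).

c_0 = 1/9, c_1 = -2/27; R = 3.


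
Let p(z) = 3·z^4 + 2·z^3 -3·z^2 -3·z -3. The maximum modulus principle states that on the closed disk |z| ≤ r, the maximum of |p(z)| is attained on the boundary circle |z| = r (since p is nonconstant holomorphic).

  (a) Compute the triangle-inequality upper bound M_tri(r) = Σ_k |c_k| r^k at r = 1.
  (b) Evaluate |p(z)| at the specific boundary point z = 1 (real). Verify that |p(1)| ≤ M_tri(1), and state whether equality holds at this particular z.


Coefficients: c_0 = -3, c_1 = -3, c_2 = -3, c_3 = 2, c_4 = 3. Radius r = 1.
Part (a). Triangle bound: M_tri(r) = Σ_k |c_k| r^k
  = |-3|·1^0 + |-3|·1^1 + |-3|·1^2 + |2|·1^3 + |3|·1^4
  = 3 + 3 + 3 + 2 + 3 = 14.
This bounds M(r) := max_{|z|=r} |p(z)| from above; equality holds iff all terms c_k z^k can be made to align in phase at a single z on |z|=r.
Part (b). At z = 1 (real, on the circle |z| = r):
  p(1) = (-3)·1^0 + (-3)·1^1 + (-3)·1^2 + (2)·1^3 + (3)·1^4 = -4.
  |p(1)| = 4.
Check: |p(1)| = 4 ≤ 14 = M_tri(1). ✓ Equality does not hold at z = 1 (the coefficients have mixed signs, so the terms do not all align in phase there).

M_tri(1) = 14; |p(1)| = 4; equality at z=1: no.


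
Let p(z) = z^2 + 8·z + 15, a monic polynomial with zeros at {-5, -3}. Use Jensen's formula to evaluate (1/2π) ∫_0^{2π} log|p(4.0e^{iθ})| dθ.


Zeros: -5, -3; r = 4.0.
Inside |z| < r: -3. Outside (|z| ≥ r): -5.
p(0) = 15, so log|p(0)| = log(15) = 2.7081.
Apply Jensen: I(r) = log|p(0)| + Σ_k log(r/|z_k|), summed over zeros inside |z| < r.
  log(r/|z_k|) for z_k = -3: log(4.0/3) = 0.2877
  Outside zeros (-5) contribute nothing to the Jensen sum.
Sum over inside zeros: 0.2877.
I(r) = log|p(0)| + (inside sum) = 2.7081 + 0.2877 = 2.9957.
Note: since some zeros are outside |z| ≤ r, the simplified n·log(r) form does NOT apply — only the inside zeros contribute.

I(r) ≈ 2.9957.


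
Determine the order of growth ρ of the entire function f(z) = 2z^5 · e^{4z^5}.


M(r) = max_{|z|=r} |2|·|z|^5·|e^{4z^5}| = 2·r^5 · e^{4r^5} (the factors attain their maxima compatibly on |z|=r). Then log M(r) = log 2 + 5·log r + 4r^5, dominated by the last term, so log log M(r) ~ 5·log r. The polynomial factor 2z^5 contributes only a log r term and does not affect the order. ρ = 5.
Therefore ρ = 5.

Order ρ = 5.


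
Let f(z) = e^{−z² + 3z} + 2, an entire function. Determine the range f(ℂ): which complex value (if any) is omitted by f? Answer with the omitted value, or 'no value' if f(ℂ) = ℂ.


Little Picard bounds the complement of f(ℂ) to at most one point.
The exponent g(z) = −z² + 3z is a nonconstant polynomial, hence surjective onto ℂ. So e^{g(z)} takes every value in {e^w : w ∈ ℂ} = ℂ ∖ {0}. Adding 2 shifts the range to ℂ ∖ {2}. f omits exactly 2.

Omitted value: 2.


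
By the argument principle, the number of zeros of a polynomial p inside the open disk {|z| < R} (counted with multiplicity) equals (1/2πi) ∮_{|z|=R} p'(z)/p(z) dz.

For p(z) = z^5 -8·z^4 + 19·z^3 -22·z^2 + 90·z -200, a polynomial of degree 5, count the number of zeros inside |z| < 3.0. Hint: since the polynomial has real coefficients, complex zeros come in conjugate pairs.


The zeros of p are: 4, (3 + 1i), (3 - 1i), (-1 + 2i), (-1 - 2i).
Their magnitudes are: 4, 3.162, 3.162, 2.236, 2.236.
Zeros with |z| < R = 3.0: (-1 + 2i), (-1 - 2i).
Count = 2.
By the argument principle, (1/2πi) ∮_{|z|=R} p'(z)/p(z) dz equals exactly this count.

Number of zeros inside |z| < 3.0: 2.


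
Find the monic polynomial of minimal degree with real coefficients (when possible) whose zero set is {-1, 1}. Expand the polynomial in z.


The polynomial is p(z) = ∏_{α ∈ S} (z − α), where S = {-1, 1}.
Expanding the product yields: p(z) = z^2 -1.
The resulting polynomial has degree 2 and real coefficients as required.

p(z) = z^2 -1.


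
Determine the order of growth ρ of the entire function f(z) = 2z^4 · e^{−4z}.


M(r) = max_{|z|=r} |2|·|z|^4·|e^{−4z}| = 2·r^4 · e^{4r^1} (the factors attain their maxima compatibly on |z|=r). Then log M(r) = log 2 + 4·log r + 4r^1, dominated by the last term, so log log M(r) ~ 1·log r. The polynomial factor 2z^4 contributes only a log r term and does not affect the order. ρ = 1.
Therefore ρ = 1.

Order ρ = 1.


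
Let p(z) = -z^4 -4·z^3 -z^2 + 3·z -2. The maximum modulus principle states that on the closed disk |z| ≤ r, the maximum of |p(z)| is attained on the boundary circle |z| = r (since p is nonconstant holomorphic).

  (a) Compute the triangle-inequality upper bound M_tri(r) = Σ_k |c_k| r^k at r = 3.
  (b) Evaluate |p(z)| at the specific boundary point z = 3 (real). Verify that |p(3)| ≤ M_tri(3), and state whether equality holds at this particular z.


Coefficients: c_0 = -2, c_1 = 3, c_2 = -1, c_3 = -4, c_4 = -1. Radius r = 3.
Part (a). Triangle bound: M_tri(r) = Σ_k |c_k| r^k
  = |-2|·3^0 + |3|·3^1 + |-1|·3^2 + |-4|·3^3 + |-1|·3^4
  = 2 + 9 + 9 + 108 + 81 = 209.
This bounds M(r) := max_{|z|=r} |p(z)| from above; equality holds iff all terms c_k z^k can be made to align in phase at a single z on |z|=r.
Part (b). At z = 3 (real, on the circle |z| = r):
  p(3) = (-2)·3^0 + (3)·3^1 + (-1)·3^2 + (-4)·3^3 + (-1)·3^4 = -191.
  |p(3)| = 191.
Check: |p(3)| = 191 ≤ 209 = M_tri(3). ✓ Equality does not hold at z = 3 (the coefficients have mixed signs, so the terms do not all align in phase there).

M_tri(3) = 209; |p(3)| = 191; equality at z=3: no.


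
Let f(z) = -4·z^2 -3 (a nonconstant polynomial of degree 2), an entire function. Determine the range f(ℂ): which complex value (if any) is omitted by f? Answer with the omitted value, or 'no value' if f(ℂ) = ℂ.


Little Picard bounds the complement of f(ℂ) to at most one point.
For every w ∈ ℂ, the equation p(z) − w = 0 is a nonconstant polynomial in z and hence has at least one root by the fundamental theorem of algebra. So p is surjective onto ℂ, omitting no value.

Omitted value: no value.


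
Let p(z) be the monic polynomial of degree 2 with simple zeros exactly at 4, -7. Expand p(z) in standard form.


The polynomial is p(z) = ∏_{α ∈ S} (z − α), where S = {4, -7}.
Expanding the product yields: p(z) = z^2 + 3·z -28.
The resulting polynomial has degree 2 and real coefficients as required.

p(z) = z^2 + 3·z -28.


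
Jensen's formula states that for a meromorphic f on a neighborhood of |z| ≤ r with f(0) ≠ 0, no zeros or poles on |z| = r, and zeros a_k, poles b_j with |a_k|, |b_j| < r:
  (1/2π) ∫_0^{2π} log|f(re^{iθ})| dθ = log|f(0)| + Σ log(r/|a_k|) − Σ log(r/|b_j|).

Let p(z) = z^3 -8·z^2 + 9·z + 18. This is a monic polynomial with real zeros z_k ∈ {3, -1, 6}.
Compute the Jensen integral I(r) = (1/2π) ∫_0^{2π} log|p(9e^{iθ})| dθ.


Zeros: -1, 3, 6; r = 9.
Inside |z| < r: -1, 3, 6. Outside (|z| ≥ r): ∅.
p(0) = 18, so log|p(0)| = log(18) = 2.8904.
Apply Jensen: I(r) = log|p(0)| + Σ_k log(r/|z_k|), summed over zeros inside |z| < r.
  log(r/|z_k|) for z_k = 3: log(9/3) = 1.0986
  log(r/|z_k|) for z_k = -1: log(9/1) = 2.1972
  log(r/|z_k|) for z_k = 6: log(9/6) = 0.4055
Sum over inside zeros: 3.7013.
I(r) = log|p(0)| + (inside sum) = 2.8904 + 3.7013 = 6.5917.
Closed form (all zeros inside, monic): I(r) = n·log(r) = 3·log(9) = 6.5917. ✓

I(r) ≈ 6.5917.


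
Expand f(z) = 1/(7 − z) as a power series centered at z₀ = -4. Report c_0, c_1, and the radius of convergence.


Let w = z − z₀, so z = z₀ + w.
Then 7 − z = 7 − (z₀ + w) = (7 − z₀) − w = 11 − w.
f(z) = 1/(11 − w) = (1/(11)) · 1/(1 − w/(11)) = Σ_{n≥0} w^n / (11)^(n+1).
So c_n = 1/(11)^(n+1):
  c_0 = 1/(11)^1 = 1/11.
  c_1 = 1/(11)^2 = 1/121.
The series is valid for |w/d| < 1, i.e. |z − z₀| < |d|.
Radius of convergence: R = |7 − z₀| = |11| = 11 (distance from z₀ to the singularity z = 7).

c_0 = 1/11, c_1 = 1/121; R = 11.


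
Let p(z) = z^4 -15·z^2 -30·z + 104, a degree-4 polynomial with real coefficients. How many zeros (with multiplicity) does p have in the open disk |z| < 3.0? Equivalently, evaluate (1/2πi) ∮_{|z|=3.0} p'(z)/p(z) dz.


The zeros of p are: 4, 2, (-3 + 2i), (-3 - 2i).
Their magnitudes are: 4, 2, 3.606, 3.606.
Zeros with |z| < R = 3.0: 2.
Count = 1.
By the argument principle, (1/2πi) ∮_{|z|=R} p'(z)/p(z) dz equals exactly this count.

Number of zeros inside |z| < 3.0: 1.


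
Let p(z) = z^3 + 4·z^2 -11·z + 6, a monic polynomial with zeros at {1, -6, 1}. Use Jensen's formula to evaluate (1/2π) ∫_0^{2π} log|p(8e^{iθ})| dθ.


Zeros: -6, 1, 1; r = 8.
Inside |z| < r: -6, 1, 1. Outside (|z| ≥ r): ∅.
p(0) = 6, so log|p(0)| = log(6) = 1.7918.
Apply Jensen: I(r) = log|p(0)| + Σ_k log(r/|z_k|), summed over zeros inside |z| < r.
  log(r/|z_k|) for z_k = 1: log(8/1) = 2.0794
  log(r/|z_k|) for z_k = -6: log(8/6) = 0.2877
  log(r/|z_k|) for z_k = 1: log(8/1) = 2.0794
Sum over inside zeros: 4.4466.
I(r) = log|p(0)| + (inside sum) = 1.7918 + 4.4466 = 6.2383.
Closed form (all zeros inside, monic): I(r) = n·log(r) = 3·log(8) = 6.2383. ✓

I(r) ≈ 6.2383.


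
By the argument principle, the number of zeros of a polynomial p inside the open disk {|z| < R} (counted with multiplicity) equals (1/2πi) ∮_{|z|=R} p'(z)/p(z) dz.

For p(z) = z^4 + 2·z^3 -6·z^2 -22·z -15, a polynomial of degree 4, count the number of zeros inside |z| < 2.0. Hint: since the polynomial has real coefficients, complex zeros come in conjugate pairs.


The zeros of p are: (-2 + 1i), (-2 - 1i), -1, 3.
Their magnitudes are: 2.236, 2.236, 1, 3.
Zeros with |z| < R = 2.0: -1.
Count = 1.
By the argument principle, (1/2πi) ∮_{|z|=R} p'(z)/p(z) dz equals exactly this count.

Number of zeros inside |z| < 2.0: 1.


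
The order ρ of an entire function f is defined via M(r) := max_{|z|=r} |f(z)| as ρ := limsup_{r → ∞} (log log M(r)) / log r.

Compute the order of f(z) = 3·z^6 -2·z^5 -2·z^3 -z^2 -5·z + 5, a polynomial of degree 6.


|f(z)| ≤ Σ|c_k|·r^k = O(r^6) as r → ∞. Polynomial growth is O(e^{r^ε}) for every ε > 0 (since r^6/e^{r^ε} → 0), so ρ ≤ ε for all ε > 0, i.e. ρ = 0. Every nonconstant polynomial has order 0.
Therefore ρ = 0.

Order ρ = 0.


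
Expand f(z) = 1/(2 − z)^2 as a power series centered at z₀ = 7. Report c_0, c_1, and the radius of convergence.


Let w = z − z₀, so z = z₀ + w.
Then 2 − z = 2 − (z₀ + w) = (2 − z₀) − w = -5 − w.
f(z) = 1/(-5 − w)^2 = (1/(-5)^2) · (1 − w/(-5))^{−2}.
By the binomial series (1−u)^{−2} = Σ_{n≥0} C(n+1, 1) u^n for |u|<1, with u = w/(-5):
  c_n = C(n+1, 1) / (-5)^(n+2).
  c_0 = 1/(-5)^2 = 1/25.
  c_1 = 2/(-5)^3 = -2/125.
The series is valid for |w/d| < 1, i.e. |z − z₀| < |d|.
Radius of convergence: R = |2 − z₀| = |-5| = 5 (distance from z₀ to the singularity z = 2).

c_0 = 1/25, c_1 = -2/125; R = 5.
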